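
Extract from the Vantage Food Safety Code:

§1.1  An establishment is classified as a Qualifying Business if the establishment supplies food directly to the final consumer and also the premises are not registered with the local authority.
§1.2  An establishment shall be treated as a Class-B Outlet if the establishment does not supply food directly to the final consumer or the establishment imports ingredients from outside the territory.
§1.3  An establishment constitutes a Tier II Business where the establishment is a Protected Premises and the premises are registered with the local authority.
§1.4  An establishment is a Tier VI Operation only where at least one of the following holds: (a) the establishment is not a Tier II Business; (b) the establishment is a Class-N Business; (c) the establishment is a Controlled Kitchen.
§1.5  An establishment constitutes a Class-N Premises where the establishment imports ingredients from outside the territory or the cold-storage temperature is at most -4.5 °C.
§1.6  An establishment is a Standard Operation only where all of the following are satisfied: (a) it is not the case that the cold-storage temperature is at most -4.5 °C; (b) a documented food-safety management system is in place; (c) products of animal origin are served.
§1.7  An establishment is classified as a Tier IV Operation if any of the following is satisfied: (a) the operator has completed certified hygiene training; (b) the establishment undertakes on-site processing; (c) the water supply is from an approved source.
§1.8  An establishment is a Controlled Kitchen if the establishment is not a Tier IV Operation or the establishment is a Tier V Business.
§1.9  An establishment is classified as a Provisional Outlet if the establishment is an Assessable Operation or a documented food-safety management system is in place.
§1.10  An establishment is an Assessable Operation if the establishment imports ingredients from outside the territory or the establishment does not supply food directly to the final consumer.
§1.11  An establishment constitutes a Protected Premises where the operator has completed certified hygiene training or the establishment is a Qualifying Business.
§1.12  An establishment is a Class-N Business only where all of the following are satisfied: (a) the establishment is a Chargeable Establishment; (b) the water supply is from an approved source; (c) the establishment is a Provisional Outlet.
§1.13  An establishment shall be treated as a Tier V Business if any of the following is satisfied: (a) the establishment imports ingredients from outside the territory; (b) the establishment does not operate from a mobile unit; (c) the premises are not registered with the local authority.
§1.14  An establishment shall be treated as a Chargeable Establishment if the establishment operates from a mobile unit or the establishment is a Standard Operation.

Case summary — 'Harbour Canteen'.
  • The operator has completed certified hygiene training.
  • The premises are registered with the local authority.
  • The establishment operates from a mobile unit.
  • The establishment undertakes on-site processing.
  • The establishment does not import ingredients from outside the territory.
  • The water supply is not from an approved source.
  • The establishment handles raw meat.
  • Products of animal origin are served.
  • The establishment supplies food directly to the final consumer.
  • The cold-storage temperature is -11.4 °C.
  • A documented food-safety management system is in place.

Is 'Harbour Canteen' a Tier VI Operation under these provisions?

Under §1.1: the establishment supplies food directly to the final consumer? yes; and the premises are not registered with the local authority? no. So the establishment is not a Qualifying Business.
Under §1.11: the operator has completed certified hygiene training? yes; or Qualifying Business (§1.1)? no. So the establishment is a Protected Premises.
Under §1.3: Protected Premises (§1.11)? yes; and the premises are registered with the local authority? yes. So the establishment is a Tier II Business.
Under §1.6: cold-storage temperature: -11.4 °C ≤ -4.5 °C? yes, so negated condition no; and a documented food-safety management system is in place? yes; and products of animal origin are served? yes. So the establishment is not a Standard Operation.
Under §1.14: the establishment operates from a mobile unit? yes; or Standard Operation (§1.6)? no. So the establishment is a Chargeable Establishment.
Under §1.10: the establishment imports ingredients from outside the territory? no; or the establishment does not supply food directly to the final consumer? no. So the establishment is not an Assessable Operation.
Under §1.9: Assessable Operation (§1.10)? no; or a documented food-safety management system is in place? yes. So the establishment is a Provisional Outlet.
Under §1.12: Chargeable Establishment (§1.14)? yes; and the water supply is from an approved source? no; and Provisional Outlet (§1.9)? yes. So the establishment is not a Class-N Business.
Under §1.7: the operator has completed certified hygiene training? yes; or the establishment undertakes on-site processing? yes; or the water supply is from an approved source? no. So the establishment is a Tier IV Operation.
Under §1.13: the establishment imports ingredients from outside the territory? no; or the establishment does not operate from a mobile unit? no; or the premises are not registered with the local authority? no. So the establishment is not a Tier V Business.
Under §1.8: not a Tier IV Operation (§1.7)? no; or Tier V Business (§1.13)? no. So the establishment is not a Controlled Kitchen.
Under §1.4: not a Tier II Business (§1.3)? no; or Class-N Business (§1.12)? no; or Controlled Kitchen (§1.8)? no. So the establishment is not a Tier VI Operation.

No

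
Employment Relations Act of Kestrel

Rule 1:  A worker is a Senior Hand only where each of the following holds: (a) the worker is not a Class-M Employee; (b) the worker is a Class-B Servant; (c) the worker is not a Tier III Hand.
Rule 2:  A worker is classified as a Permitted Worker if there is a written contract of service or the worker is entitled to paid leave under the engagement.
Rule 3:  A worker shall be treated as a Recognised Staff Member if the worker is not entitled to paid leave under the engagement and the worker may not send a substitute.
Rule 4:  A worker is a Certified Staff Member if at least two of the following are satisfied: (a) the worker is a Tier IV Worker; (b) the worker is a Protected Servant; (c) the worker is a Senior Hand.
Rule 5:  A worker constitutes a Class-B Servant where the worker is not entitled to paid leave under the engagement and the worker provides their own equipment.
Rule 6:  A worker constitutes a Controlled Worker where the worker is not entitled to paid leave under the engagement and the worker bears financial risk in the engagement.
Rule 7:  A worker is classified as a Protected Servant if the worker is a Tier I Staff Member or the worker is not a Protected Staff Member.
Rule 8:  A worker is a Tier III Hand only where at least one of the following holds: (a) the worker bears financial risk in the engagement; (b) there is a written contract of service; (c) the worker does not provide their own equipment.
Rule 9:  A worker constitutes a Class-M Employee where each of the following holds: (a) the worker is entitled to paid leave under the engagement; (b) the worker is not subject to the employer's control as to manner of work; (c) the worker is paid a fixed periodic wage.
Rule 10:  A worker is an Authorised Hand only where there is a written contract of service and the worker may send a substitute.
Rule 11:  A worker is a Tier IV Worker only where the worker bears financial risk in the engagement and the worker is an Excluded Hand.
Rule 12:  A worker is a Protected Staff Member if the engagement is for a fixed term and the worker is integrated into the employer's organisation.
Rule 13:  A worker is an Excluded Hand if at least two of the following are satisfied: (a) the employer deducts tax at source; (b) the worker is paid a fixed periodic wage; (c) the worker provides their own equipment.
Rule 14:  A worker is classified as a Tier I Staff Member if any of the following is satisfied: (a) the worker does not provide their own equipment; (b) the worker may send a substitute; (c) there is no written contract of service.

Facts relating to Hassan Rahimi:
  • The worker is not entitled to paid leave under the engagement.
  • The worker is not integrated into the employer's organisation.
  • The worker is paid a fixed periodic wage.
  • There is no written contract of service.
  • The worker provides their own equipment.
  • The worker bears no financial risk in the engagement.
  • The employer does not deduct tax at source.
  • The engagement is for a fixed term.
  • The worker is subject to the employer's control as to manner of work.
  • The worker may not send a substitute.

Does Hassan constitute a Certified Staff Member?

Yes

rule 13 — Excluded Hand: the employer deducts tax at source? no; the worker is paid a fixed periodic wage? yes; the worker provides their own equipment? yes — 2 of 3 hold (need ≥2) → satisfied.
rule 11 — Tier IV Worker: [the worker bears financial risk in the engagement? no] AND [Excluded Hand (rule 13)? yes] → not satisfied.
rule 14 — Tier I Staff Member: [the worker does not provide their own equipment? no] OR [the worker may send a substitute? no] OR [there is no written contract of service? yes] → satisfied.
rule 12 — Protected Staff Member: [the engagement is for a fixed term? yes] AND [the worker is integrated into the employer's organisation? no] → not satisfied.
rule 7 — Protected Servant: [Tier I Staff Member (rule 14)? yes] OR [not a Protected Staff Member (rule 12)? yes] → satisfied.
rule 9 — Class-M Employee: [the worker is entitled to paid leave under the engagement? no] AND [the worker is not subject to the employer's control as to manner of work? no] AND [the worker is paid a fixed periodic wage? yes] → not satisfied.
rule 5 — Class-B Servant: [the worker is not entitled to paid leave under the engagement? yes] AND [the worker provides their own equipment? yes] → satisfied.
rule 8 — Tier III Hand: [the worker bears financial risk in the engagement? no] OR [there is a written contract of service? no] OR [the worker does not provide their own equipment? no] → not satisfied.
rule 1 — Senior Hand: [not a Class-M Employee (rule 9)? yes] AND [Class-B Servant (rule 5)? yes] AND [not a Tier III Hand (rule 8)? yes] → satisfied.
rule 4 — Certified Staff Member: Tier IV Worker (rule 11)? no; Protected Servant (rule 7)? yes; Senior Hand (rule 1)? yes — 2 of 3 hold (need ≥2) → satisfied.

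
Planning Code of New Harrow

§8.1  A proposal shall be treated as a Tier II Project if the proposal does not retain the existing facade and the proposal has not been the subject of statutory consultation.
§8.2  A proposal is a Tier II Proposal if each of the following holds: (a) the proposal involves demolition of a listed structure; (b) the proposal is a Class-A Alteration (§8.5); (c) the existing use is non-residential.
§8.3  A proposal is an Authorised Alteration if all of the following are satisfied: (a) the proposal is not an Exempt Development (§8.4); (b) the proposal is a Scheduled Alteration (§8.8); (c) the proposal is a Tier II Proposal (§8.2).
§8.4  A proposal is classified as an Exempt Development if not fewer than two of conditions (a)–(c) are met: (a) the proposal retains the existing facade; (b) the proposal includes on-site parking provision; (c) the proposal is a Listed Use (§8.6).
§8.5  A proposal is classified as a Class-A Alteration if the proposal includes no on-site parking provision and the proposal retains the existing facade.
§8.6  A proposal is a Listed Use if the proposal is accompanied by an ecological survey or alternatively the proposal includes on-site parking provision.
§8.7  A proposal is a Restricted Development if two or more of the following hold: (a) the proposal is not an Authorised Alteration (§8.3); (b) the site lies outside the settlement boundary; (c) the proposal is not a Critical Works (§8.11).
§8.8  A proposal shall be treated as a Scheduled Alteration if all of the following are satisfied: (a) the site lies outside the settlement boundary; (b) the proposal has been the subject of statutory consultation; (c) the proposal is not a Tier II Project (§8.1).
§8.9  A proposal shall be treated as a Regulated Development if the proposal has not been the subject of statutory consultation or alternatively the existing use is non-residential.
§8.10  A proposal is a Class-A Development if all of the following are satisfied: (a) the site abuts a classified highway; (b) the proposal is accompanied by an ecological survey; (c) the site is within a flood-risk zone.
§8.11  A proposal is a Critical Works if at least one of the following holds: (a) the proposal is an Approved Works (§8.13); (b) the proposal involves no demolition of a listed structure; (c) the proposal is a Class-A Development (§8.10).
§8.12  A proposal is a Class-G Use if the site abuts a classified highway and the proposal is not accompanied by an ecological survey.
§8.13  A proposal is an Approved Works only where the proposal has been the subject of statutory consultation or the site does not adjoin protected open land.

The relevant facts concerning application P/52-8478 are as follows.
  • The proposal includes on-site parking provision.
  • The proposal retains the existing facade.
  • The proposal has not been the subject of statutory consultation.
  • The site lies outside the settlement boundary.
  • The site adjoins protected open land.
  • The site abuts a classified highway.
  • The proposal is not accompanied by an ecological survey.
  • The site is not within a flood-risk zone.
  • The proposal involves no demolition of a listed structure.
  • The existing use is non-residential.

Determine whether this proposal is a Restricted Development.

Under §8.6: the proposal is accompanied by an ecological survey? no; or the proposal includes on-site parking provision? yes. So the proposal is a Listed Use.
Under §8.4: the proposal retains the existing facade? yes; the proposal includes on-site parking provision? yes; Listed Use (§8.6)? yes — 3 of 3 hold (need ≥2) → satisfied.
Under §8.1: the proposal does not retain the existing facade? no; and the proposal has not been the subject of statutory consultation? yes. So the proposal is not a Tier II Project.
Under §8.8: the site lies outside the settlement boundary? yes; and the proposal has been the subject of statutory consultation? no; and not a Tier II Project (§8.1)? yes. So the proposal is not a Scheduled Alteration.
Under §8.5: the proposal includes no on-site parking provision? no; and the proposal retains the existing facade? yes. So the proposal is not a Class-A Alteration.
Under §8.2: the proposal involves demolition of a listed structure? no; and Class-A Alteration (§8.5)? no; and the existing use is non-residential? yes. So the proposal is not a Tier II Proposal.
Under §8.3: not an Exempt Development (§8.4)? no; and Scheduled Alteration (§8.8)? no; and Tier II Proposal (§8.2)? no. So the proposal is not an Authorised Alteration.
Under §8.13: the proposal has been the subject of statutory consultation? no; or the site does not adjoin protected open land? no. So the proposal is not an Approved Works.
Under §8.10: the site abuts a classified highway? yes; and the proposal is accompanied by an ecological survey? no; and the site is within a flood-risk zone? no. So the proposal is not a Class-A Development.
Under §8.11: Approved Works (§8.13)? no; or the proposal involves no demolition of a listed structure? yes; or Class-A Development (§8.10)? no. So the proposal is a Critical Works.
Under §8.7: not an Authorised Alteration (§8.3)? yes; the site lies outside the settlement boundary? yes; not a Critical Works (§8.11)? no — 2 of 3 hold (need ≥2) → satisfied.

Yes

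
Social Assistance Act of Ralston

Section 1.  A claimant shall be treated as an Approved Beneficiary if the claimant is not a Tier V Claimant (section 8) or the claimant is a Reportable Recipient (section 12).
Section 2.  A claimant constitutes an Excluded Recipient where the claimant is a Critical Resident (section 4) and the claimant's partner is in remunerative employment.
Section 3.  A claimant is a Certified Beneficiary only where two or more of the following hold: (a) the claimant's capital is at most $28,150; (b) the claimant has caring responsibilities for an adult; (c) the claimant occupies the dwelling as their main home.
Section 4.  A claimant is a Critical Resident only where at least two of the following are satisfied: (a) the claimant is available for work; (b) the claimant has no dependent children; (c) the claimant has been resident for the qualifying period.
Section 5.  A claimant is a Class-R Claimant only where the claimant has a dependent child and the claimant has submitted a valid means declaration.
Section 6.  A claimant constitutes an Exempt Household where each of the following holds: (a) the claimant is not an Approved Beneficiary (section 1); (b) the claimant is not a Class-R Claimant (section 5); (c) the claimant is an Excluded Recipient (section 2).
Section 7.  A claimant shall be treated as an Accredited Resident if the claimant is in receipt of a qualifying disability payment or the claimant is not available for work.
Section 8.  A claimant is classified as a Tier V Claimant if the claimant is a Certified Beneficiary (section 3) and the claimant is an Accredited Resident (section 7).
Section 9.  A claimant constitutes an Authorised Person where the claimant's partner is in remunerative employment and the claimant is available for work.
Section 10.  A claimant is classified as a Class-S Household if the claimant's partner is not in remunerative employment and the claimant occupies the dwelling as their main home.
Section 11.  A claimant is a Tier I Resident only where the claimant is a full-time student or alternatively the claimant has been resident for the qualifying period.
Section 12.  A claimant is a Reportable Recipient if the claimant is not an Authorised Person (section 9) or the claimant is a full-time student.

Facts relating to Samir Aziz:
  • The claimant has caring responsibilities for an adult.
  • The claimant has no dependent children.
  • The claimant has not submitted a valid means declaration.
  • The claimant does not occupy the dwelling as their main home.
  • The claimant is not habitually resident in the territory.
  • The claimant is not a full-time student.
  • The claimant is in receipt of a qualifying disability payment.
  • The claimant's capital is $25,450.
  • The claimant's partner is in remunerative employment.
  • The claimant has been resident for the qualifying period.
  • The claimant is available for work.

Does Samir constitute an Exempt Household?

Yes

section 3 — Certified Beneficiary: claimant's capital: $25,450 ≤ $28,150? yes; the claimant has caring responsibilities for an adult? yes; the claimant occupies the dwelling as their main home? no — 2 of 3 hold (need ≥2) → satisfied.
section 7 — Accredited Resident: [the claimant is in receipt of a qualifying disability payment? yes] OR [the claimant is not available for work? no] → satisfied.
section 8 — Tier V Claimant: [Certified Beneficiary (section 3)? yes] AND [Accredited Resident (section 7)? yes] → satisfied.
section 9 — Authorised Person: [the claimant's partner is in remunerative employment? yes] AND [the claimant is available for work? yes] → satisfied.
section 12 — Reportable Recipient: [not an Authorised Person (section 9)? no] OR [the claimant is a full-time student? no] → not satisfied.
section 1 — Approved Beneficiary: [not a Tier V Claimant (section 8)? no] OR [Reportable Recipient (section 12)? no] → not satisfied.
section 5 — Class-R Claimant: [the claimant has a dependent child? no] AND [the claimant has submitted a valid means declaration? no] → not satisfied.
section 4 — Critical Resident: the claimant is available for work? yes; the claimant has no dependent children? yes; the claimant has been resident for the qualifying period? yes — 3 of 3 hold (need ≥2) → satisfied.
section 2 — Excluded Recipient: [Critical Resident (section 4)? yes] AND [the claimant's partner is in remunerative employment? yes] → satisfied.
section 6 — Exempt Household: [not an Approved Beneficiary (section 1)? yes] AND [not a Class-R Claimant (section 5)? yes] AND [Excluded Recipient (section 2)? yes] → satisfied.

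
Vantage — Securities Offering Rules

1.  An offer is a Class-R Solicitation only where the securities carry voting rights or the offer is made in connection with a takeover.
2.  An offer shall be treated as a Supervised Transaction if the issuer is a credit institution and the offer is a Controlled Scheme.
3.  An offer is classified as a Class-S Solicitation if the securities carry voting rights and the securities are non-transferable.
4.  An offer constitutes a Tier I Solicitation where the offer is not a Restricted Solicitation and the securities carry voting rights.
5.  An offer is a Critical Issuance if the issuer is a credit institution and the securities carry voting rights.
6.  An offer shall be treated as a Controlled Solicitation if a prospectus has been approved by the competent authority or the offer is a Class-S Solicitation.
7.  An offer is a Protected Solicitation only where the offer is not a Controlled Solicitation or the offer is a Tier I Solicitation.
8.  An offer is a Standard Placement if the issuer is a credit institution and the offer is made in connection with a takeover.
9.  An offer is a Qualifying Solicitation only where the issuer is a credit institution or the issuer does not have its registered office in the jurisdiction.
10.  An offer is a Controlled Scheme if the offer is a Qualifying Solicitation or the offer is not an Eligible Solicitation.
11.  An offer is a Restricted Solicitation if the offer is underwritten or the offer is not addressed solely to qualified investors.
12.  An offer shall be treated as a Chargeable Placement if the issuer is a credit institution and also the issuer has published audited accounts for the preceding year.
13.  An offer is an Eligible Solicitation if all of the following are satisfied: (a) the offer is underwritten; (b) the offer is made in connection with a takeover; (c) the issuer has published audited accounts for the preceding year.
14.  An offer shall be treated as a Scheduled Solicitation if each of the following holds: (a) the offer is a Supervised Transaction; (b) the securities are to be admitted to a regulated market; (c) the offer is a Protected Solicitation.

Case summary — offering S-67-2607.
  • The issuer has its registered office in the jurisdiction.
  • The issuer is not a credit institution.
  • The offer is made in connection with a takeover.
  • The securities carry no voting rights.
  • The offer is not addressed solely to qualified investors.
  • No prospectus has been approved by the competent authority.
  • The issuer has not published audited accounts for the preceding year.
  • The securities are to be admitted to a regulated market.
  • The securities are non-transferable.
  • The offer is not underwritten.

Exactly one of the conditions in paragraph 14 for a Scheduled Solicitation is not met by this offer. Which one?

Supervised Transaction

paragraph 9 — Qualifying Solicitation: [the issuer is a credit institution? no] OR [the issuer does not have its registered office in the jurisdiction? no] → not satisfied.
paragraph 13 — Eligible Solicitation: [the offer is underwritten? no] AND [the offer is made in connection with a takeover? yes] AND [the issuer has published audited accounts for the preceding year? no] → not satisfied.
paragraph 10 — Controlled Scheme: [Qualifying Solicitation (paragraph 9)? no] OR [not an Eligible Solicitation (paragraph 13)? yes] → satisfied.
paragraph 2 — Supervised Transaction: [the issuer is a credit institution? no] AND [Controlled Scheme (paragraph 10)? yes] → not satisfied.
paragraph 3 — Class-S Solicitation: [the securities carry voting rights? no] AND [the securities are non-transferable? yes] → not satisfied.
paragraph 6 — Controlled Solicitation: [a prospectus has been approved by the competent authority? no] OR [Class-S Solicitation (paragraph 3)? no] → not satisfied.
paragraph 11 — Restricted Solicitation: [the offer is underwritten? no] OR [the offer is not addressed solely to qualified investors? yes] → satisfied.
paragraph 4 — Tier I Solicitation: [not a Restricted Solicitation (paragraph 11)? no] AND [the securities carry voting rights? no] → not satisfied.
paragraph 7 — Protected Solicitation: [not a Controlled Solicitation (paragraph 6)? yes] OR [Tier I Solicitation (paragraph 4)? no] → satisfied.
paragraph 14 — Scheduled Solicitation: [Supervised Transaction (paragraph 2)? no] AND [the securities are to be admitted to a regulated market? yes] AND [Protected Solicitation (paragraph 7)? yes] → not satisfied.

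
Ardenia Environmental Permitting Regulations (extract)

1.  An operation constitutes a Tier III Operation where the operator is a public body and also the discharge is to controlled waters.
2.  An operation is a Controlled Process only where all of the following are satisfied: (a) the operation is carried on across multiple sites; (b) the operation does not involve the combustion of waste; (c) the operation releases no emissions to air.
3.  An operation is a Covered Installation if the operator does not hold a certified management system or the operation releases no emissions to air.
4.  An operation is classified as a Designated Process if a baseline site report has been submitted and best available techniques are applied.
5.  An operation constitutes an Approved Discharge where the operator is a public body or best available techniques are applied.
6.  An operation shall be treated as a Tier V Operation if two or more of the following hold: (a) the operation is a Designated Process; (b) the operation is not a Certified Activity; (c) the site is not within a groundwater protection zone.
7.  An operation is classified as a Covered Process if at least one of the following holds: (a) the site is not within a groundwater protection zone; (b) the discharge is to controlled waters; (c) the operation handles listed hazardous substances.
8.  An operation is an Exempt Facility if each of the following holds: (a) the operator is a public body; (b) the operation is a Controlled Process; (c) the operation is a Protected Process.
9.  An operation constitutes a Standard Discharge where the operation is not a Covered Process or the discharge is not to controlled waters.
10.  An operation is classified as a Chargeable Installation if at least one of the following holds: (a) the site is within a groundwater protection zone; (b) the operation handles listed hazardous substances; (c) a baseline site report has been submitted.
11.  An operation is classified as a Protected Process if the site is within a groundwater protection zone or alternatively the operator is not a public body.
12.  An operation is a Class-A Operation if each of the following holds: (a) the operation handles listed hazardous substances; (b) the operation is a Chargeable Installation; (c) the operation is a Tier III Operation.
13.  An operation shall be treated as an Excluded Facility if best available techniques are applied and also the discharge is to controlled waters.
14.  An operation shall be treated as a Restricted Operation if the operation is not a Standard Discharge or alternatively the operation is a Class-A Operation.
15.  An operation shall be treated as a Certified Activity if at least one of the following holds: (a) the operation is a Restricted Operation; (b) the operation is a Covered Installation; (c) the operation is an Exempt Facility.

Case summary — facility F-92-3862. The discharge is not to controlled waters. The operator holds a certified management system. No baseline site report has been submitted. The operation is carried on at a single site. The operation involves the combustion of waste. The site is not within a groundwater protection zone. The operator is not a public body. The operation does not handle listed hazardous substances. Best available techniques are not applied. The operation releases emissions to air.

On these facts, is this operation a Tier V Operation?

Under paragraph 4: a baseline site report has been submitted? no; and best available techniques are applied? no. So the operation is not a Designated Process.
Under paragraph 7: the site is not within a groundwater protection zone? yes; or the discharge is to controlled waters? no; or the operation handles listed hazardous substances? no. So the operation is a Covered Process.
Under paragraph 9: not a Covered Process (paragraph 7)? no; or the discharge is not to controlled waters? yes. So the operation is a Standard Discharge.
Under paragraph 10: the site is within a groundwater protection zone? no; or the operation handles listed hazardous substances? no; or a baseline site report has been submitted? no. So the operation is not a Chargeable Installation.
Under paragraph 1: the operator is a public body? no; and the discharge is to controlled waters? no. So the operation is not a Tier III Operation.
Under paragraph 12: the operation handles listed hazardous substances? no; and Chargeable Installation (paragraph 10)? no; and Tier III Operation (paragraph 1)? no. So the operation is not a Class-A Operation.
Under paragraph 14: not a Standard Discharge (paragraph 9)? no; or Class-A Operation (paragraph 12)? no. So the operation is not a Restricted Operation.
Under paragraph 3: the operator does not hold a certified management system? no; or the operation releases no emissions to air? no. So the operation is not a Covered Installation.
Under paragraph 2: the operation is carried on across multiple sites? no; and the operation does not involve the combustion of waste? no; and the operation releases no emissions to air? no. So the operation is not a Controlled Process.
Under paragraph 11: the site is within a groundwater protection zone? no; or the operator is not a public body? yes. So the operation is a Protected Process.
Under paragraph 8: the operator is a public body? no; and Controlled Process (paragraph 2)? no; and Protected Process (paragraph 11)? yes. So the operation is not an Exempt Facility.
Under paragraph 15: Restricted Operation (paragraph 14)? no; or Covered Installation (paragraph 3)? no; or Exempt Facility (paragraph 8)? no. So the operation is not a Certified Activity.
Under paragraph 6: Designated Process (paragraph 4)? no; not a Certified Activity (paragraph 15)? yes; the site is not within a groundwater protection zone? yes — 2 of 3 hold (need ≥2) → satisfied.

Yes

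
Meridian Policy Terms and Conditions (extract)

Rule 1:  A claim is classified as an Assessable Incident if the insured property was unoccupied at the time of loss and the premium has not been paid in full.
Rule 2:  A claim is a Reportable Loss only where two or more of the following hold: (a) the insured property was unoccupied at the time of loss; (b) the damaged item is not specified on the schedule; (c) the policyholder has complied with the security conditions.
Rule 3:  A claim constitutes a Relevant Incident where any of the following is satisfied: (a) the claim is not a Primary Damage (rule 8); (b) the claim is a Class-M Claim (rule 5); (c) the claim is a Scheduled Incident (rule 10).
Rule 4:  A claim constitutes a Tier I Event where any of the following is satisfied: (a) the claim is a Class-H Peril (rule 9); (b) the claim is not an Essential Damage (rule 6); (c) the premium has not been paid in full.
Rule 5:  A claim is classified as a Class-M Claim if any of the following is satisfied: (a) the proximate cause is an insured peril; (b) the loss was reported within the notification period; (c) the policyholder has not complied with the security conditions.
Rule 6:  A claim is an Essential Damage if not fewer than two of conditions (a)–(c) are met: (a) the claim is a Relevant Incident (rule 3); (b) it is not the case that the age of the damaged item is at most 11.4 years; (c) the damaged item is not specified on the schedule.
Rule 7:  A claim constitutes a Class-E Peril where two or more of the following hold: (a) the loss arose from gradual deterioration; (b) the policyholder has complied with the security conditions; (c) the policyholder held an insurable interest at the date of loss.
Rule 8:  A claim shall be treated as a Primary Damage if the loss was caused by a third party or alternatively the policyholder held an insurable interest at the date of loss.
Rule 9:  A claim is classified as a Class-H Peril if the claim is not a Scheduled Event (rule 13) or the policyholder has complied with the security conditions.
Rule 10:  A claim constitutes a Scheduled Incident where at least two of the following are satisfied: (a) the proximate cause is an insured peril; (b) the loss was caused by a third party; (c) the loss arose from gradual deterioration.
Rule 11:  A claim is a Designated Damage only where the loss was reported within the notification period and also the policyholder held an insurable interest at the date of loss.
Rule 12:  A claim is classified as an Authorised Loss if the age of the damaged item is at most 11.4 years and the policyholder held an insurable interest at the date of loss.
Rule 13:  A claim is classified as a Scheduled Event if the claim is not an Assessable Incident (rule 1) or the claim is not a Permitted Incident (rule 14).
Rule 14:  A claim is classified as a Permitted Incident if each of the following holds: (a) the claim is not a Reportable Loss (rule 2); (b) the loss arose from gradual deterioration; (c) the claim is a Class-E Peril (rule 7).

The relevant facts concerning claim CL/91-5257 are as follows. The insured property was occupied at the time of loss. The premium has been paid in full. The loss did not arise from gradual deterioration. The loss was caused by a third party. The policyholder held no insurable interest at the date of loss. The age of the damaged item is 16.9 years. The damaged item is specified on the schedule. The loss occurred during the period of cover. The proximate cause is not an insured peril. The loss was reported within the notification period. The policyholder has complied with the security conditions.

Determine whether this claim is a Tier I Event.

Yes

rule 1 — Assessable Incident: [the insured property was unoccupied at the time of loss? no] AND [the premium has not been paid in full? no] → not satisfied.
rule 2 — Reportable Loss: the insured property was unoccupied at the time of loss? no; the damaged item is not specified on the schedule? no; the policyholder has complied with the security conditions? yes — 1 of 3 hold (need ≥2) → not satisfied.
rule 7 — Class-E Peril: the loss arose from gradual deterioration? no; the policyholder has complied with the security conditions? yes; the policyholder held an insurable interest at the date of loss? no — 1 of 3 hold (need ≥2) → not satisfied.
rule 14 — Permitted Incident: [not a Reportable Loss (rule 2)? yes] AND [the loss arose from gradual deterioration? no] AND [Class-E Peril (rule 7)? no] → not satisfied.
rule 13 — Scheduled Event: [not an Assessable Incident (rule 1)? yes] OR [not a Permitted Incident (rule 14)? yes] → satisfied.
rule 9 — Class-H Peril: [not a Scheduled Event (rule 13)? no] OR [the policyholder has complied with the security conditions? yes] → satisfied.
rule 8 — Primary Damage: [the loss was caused by a third party? yes] OR [the policyholder held an insurable interest at the date of loss? no] → satisfied.
rule 5 — Class-M Claim: [the proximate cause is an insured peril? no] OR [the loss was reported within the notification period? yes] OR [the policyholder has not complied with the security conditions? no] → satisfied.
rule 10 — Scheduled Incident: the proximate cause is an insured peril? no; the loss was caused by a third party? yes; the loss arose from gradual deterioration? no — 1 of 3 hold (need ≥2) → not satisfied.
rule 3 — Relevant Incident: [not a Primary Damage (rule 8)? no] OR [Class-M Claim (rule 5)? yes] OR [Scheduled Incident (rule 10)? no] → satisfied.
rule 6 — Essential Damage: Relevant Incident (rule 3)? yes; age of the damaged item: 16.9 years ≤ 11.4 years? no, so negated condition yes; the damaged item is not specified on the schedule? no — 2 of 3 hold (need ≥2) → satisfied.
rule 4 — Tier I Event: [Class-H Peril (rule 9)? yes] OR [not an Essential Damage (rule 6)? no] OR [the premium has not been paid in full? no] → satisfied.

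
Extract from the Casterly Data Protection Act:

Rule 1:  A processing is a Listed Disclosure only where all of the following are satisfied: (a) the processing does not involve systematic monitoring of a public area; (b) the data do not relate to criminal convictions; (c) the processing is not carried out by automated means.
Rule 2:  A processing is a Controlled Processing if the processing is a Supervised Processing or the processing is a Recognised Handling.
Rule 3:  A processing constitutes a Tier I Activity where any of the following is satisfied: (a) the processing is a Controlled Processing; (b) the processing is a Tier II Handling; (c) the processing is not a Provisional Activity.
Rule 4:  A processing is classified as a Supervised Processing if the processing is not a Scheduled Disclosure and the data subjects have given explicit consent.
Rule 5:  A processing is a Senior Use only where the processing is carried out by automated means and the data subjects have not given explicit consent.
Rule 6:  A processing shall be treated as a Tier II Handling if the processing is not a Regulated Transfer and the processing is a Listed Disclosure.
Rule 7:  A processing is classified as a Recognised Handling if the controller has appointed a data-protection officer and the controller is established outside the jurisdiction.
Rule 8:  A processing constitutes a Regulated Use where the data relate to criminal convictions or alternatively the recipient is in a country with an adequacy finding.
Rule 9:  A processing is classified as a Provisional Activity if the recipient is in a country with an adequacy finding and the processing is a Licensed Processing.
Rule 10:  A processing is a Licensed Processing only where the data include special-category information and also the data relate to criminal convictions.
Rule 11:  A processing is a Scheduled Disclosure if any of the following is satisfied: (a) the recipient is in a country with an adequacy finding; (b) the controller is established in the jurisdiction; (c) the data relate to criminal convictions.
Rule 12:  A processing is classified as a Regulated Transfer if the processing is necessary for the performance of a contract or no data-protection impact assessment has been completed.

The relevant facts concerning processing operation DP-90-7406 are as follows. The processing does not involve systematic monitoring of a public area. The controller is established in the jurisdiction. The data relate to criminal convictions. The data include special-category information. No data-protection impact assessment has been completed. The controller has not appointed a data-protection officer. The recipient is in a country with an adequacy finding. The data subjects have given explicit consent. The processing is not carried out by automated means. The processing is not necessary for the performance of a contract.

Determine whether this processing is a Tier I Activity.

rule 11 — Scheduled Disclosure: [the recipient is in a country with an adequacy finding? yes] OR [the controller is established in the jurisdiction? yes] OR [the data relate to criminal convictions? yes] → satisfied.
rule 4 — Supervised Processing: [not a Scheduled Disclosure (rule 11)? no] AND [the data subjects have given explicit consent? yes] → not satisfied.
rule 7 — Recognised Handling: [the controller has appointed a data-protection officer? no] AND [the controller is established outside the jurisdiction? no] → not satisfied.
rule 2 — Controlled Processing: [Supervised Processing (rule 4)? no] OR [Recognised Handling (rule 7)? no] → not satisfied.
rule 12 — Regulated Transfer: [the processing is necessary for the performance of a contract? no] OR [no data-protection impact assessment has been completed? yes] → satisfied.
rule 1 — Listed Disclosure: [the processing does not involve systematic monitoring of a public area? yes] AND [the data do not relate to criminal convictions? no] AND [the processing is not carried out by automated means? yes] → not satisfied.
rule 6 — Tier II Handling: [not a Regulated Transfer (rule 12)? no] AND [Listed Disclosure (rule 1)? no] → not satisfied.
rule 10 — Licensed Processing: [the data include special-category information? yes] AND [the data relate to criminal convictions? yes] → satisfied.
rule 9 — Provisional Activity: [the recipient is in a country with an adequacy finding? yes] AND [Licensed Processing (rule 10)? yes] → satisfied.
rule 3 — Tier I Activity: [Controlled Processing (rule 2)? no] OR [Tier II Handling (rule 6)? no] OR [not a Provisional Activity (rule 9)? no] → not satisfied.

No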